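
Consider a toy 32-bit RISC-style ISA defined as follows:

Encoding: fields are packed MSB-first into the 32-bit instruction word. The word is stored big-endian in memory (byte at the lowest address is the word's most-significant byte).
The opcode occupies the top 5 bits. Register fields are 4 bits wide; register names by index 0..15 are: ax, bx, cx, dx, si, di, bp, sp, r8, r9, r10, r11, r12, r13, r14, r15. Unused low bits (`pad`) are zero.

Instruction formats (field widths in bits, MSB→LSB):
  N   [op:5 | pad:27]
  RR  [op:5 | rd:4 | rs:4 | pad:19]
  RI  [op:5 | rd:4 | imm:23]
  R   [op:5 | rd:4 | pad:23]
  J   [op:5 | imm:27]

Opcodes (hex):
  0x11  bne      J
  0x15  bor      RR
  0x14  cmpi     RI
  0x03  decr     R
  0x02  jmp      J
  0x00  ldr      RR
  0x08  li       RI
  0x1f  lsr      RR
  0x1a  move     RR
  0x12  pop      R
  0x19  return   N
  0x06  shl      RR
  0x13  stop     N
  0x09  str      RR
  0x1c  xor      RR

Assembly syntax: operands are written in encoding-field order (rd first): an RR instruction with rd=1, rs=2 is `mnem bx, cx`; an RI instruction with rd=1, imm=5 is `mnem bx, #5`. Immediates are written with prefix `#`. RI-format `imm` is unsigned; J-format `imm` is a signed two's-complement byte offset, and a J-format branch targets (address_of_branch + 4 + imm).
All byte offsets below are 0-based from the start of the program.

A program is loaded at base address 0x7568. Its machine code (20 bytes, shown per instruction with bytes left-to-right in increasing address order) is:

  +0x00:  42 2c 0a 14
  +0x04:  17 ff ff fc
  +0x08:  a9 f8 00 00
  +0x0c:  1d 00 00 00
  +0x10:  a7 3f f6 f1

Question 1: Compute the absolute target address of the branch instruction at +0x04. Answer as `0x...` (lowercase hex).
off 0x04: read 17 ff ff fc as big → 0x17fffffc
  opcode bits[31:27]=0x2: jmp/J
  [26:0] imm=134217724 (s27→-4) = #-4
  target = base 0x7568 + off 0x04 + 4 + imm -4 = 0x756c

0x756c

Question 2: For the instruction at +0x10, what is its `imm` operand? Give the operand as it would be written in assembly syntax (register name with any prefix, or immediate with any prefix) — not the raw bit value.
#4191985

[10] a7 3f f6 f1 → 0xa73ff6f1
  op=0xa73ff6f1>>27=0x14 ⇒ cmpi (RI)
  rd: (w>>23)&0xf=0xe → r14
  imm: (w>>0)&0x7fffff=0x3ff6f1 → #4191985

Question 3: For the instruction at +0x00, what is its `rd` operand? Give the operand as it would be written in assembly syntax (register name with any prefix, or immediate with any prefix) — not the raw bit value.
si

off 0x00: read 42 2c 0a 14 as big → 0x422c0a14
  top 5b → 0x8 → li [RI]
  rd@[26:23]=0x4 ⇒ si
  imm@[22:0]=0x2c0a14 ⇒ #2886164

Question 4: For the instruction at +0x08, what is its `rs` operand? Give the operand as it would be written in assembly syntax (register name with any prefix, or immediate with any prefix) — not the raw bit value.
r15

+0x08: a9 f8 00 00 ⇒ word 0xa9f80000 (big)
  op=0xa9f80000>>27=0x15 ⇒ bor (RR)
  rd@[26:23]=0x3 ⇒ dx
  rs@[22:19]=0xf ⇒ r15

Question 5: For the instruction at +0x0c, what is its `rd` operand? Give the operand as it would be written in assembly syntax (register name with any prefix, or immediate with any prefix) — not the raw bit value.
@+0c  big-endian(1d 00 00 00) = 0x1d000000
  opcode bits[31:27]=0x3: decr/R
  [26:23] rd=10 = r10

r10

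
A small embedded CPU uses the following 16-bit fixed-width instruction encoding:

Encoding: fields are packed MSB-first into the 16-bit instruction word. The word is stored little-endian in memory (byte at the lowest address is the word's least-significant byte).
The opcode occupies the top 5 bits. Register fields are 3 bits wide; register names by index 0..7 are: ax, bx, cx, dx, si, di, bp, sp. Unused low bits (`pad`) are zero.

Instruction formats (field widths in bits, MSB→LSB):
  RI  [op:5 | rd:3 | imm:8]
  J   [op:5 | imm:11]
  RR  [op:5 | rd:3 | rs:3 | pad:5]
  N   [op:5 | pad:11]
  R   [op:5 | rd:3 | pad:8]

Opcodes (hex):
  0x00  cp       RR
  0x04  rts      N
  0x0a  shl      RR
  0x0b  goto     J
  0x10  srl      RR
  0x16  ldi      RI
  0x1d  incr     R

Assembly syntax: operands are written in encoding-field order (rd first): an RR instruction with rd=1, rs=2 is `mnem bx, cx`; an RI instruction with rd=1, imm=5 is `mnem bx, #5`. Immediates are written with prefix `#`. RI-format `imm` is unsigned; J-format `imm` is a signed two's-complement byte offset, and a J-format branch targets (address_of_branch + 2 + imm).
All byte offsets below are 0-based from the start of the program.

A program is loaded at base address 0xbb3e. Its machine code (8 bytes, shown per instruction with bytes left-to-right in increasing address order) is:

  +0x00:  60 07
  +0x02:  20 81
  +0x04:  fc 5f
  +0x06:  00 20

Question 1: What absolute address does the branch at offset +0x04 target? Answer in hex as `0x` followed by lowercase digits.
off 0x04: read fc 5f as little → 0x5ffc
  opcode bits[15:11]=0xb: goto/J
  imm@[10:0]=0x7fc (s11→-4) ⇒ #-4
  target = base 0xbb3e + off 0x04 + 2 + imm -4 = 0xbb40

0xbb40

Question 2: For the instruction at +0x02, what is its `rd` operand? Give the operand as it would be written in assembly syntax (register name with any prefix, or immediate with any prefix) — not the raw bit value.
+0x02: 20 81 ⇒ word 0x8120 (little)
  top 5b → 0x10 → srl [RR]
  rd: (w>>8)&0x7=0x1 → bx
  rs: (w>>5)&0x7=0x1 → bx

bx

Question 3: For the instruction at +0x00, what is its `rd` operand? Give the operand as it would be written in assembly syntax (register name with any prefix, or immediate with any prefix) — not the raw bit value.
sp

+0x00: 60 07 ⇒ word 0x0760 (little)
  op=0x0760>>11=0x0 ⇒ cp (RR)
  rd@[10:8]=0x7 ⇒ sp
  rs@[7:5]=0x3 ⇒ dx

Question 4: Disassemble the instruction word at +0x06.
rts

@+06  little-endian(00 20) = 0x2000
  top 5b → 0x4 → rts [N]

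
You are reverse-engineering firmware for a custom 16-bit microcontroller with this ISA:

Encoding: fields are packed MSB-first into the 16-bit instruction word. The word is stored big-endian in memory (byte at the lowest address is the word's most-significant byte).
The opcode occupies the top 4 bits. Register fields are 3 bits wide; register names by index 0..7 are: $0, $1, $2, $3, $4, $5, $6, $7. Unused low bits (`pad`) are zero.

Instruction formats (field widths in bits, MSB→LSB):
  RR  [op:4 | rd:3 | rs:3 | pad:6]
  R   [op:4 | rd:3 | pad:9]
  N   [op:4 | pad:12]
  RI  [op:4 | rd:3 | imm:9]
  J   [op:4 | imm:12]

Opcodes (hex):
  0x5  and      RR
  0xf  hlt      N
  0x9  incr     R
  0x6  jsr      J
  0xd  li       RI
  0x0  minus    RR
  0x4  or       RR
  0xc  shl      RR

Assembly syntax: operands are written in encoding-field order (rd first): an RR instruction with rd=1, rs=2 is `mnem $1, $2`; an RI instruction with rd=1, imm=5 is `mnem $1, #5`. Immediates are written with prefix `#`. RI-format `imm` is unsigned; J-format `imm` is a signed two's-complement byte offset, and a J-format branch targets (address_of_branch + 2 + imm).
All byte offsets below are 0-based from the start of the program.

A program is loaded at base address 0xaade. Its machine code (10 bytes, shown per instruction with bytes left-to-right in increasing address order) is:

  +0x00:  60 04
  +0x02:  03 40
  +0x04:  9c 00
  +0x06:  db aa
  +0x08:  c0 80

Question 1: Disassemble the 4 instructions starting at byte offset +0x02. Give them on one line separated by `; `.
minus $1, $5; incr $6; li $5, #426; shl $0, $2

+0x02: 03 40 ⇒ word 0x0340 (big)
  op=0x0340>>12=0x0 ⇒ minus (RR)
  [11:9] rd=1 = $1
  [8:6] rs=5 = $5
+0x04: 9c 00 ⇒ word 0x9c00 (big)
  op=0x9c00>>12=0x9 ⇒ incr (R)
  [11:9] rd=6 = $6
+0x06: db aa ⇒ word 0xdbaa (big)
  op=0xdbaa>>12=0xd ⇒ li (RI)
  [11:9] rd=5 = $5
  [8:0] imm=426 = #426
+0x08: c0 80 ⇒ word 0xc080 (big)
  op=0xc080>>12=0xc ⇒ shl (RR)
  [11:9] rd=0 = $0
  [8:6] rs=2 = $2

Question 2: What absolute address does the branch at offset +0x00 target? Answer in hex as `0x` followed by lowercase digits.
0xaae4

[00] 60 04 → 0x6004
  top 4b → 0x6 → jsr [J]
  imm: (w>>0)&0xfff=0x4 → #4
  target = base 0xaade + off 0x00 + 2 + imm 4 = 0xaae4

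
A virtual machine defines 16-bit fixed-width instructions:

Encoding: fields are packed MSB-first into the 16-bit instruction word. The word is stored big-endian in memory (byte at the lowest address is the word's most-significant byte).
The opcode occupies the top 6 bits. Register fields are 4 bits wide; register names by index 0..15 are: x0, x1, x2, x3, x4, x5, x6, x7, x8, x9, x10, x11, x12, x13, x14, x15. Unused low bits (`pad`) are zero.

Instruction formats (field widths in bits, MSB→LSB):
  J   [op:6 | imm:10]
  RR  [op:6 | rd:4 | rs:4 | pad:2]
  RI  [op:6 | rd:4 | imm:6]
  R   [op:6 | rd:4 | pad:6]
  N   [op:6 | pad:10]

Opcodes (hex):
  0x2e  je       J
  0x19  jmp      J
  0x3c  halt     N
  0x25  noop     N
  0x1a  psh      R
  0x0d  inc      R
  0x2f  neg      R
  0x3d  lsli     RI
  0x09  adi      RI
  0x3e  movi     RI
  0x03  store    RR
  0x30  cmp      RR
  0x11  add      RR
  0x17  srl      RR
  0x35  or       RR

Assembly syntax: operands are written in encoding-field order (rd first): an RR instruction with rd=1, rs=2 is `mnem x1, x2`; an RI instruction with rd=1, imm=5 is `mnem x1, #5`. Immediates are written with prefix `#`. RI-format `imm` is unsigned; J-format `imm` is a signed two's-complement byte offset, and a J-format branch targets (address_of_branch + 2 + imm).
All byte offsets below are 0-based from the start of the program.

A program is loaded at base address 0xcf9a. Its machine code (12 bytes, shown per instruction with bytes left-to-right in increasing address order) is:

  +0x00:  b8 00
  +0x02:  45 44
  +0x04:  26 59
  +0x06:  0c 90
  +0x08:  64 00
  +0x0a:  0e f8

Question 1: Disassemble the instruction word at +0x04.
@+04  big-endian(26 59) = 0x2659
  opcode bits[15:10]=0x9: adi/RI
  rd@[9:6]=0x9 ⇒ x9
  imm@[5:0]=0x19 ⇒ #25

adi x9, #25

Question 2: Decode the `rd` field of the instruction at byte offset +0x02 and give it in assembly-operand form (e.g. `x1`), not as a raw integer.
x5

off 0x02: read 45 44 as big → 0x4544
  op=0x4544>>10=0x11 ⇒ add (RR)
  rd: (w>>6)&0xf=0x5 → x5
  rs: (w>>2)&0xf=0x1 → x1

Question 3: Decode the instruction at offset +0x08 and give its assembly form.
off 0x08: read 64 00 as big → 0x6400
  opcode bits[15:10]=0x19: jmp/J
  imm: (w>>0)&0x3ff=0x0 → #0

jmp #0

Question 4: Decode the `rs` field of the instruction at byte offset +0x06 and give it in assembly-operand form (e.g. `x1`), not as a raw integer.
x4

+0x06: 0c 90 ⇒ word 0x0c90 (big)
  opcode bits[15:10]=0x3: store/RR
  [9:6] rd=2 = x2
  [5:2] rs=4 = x4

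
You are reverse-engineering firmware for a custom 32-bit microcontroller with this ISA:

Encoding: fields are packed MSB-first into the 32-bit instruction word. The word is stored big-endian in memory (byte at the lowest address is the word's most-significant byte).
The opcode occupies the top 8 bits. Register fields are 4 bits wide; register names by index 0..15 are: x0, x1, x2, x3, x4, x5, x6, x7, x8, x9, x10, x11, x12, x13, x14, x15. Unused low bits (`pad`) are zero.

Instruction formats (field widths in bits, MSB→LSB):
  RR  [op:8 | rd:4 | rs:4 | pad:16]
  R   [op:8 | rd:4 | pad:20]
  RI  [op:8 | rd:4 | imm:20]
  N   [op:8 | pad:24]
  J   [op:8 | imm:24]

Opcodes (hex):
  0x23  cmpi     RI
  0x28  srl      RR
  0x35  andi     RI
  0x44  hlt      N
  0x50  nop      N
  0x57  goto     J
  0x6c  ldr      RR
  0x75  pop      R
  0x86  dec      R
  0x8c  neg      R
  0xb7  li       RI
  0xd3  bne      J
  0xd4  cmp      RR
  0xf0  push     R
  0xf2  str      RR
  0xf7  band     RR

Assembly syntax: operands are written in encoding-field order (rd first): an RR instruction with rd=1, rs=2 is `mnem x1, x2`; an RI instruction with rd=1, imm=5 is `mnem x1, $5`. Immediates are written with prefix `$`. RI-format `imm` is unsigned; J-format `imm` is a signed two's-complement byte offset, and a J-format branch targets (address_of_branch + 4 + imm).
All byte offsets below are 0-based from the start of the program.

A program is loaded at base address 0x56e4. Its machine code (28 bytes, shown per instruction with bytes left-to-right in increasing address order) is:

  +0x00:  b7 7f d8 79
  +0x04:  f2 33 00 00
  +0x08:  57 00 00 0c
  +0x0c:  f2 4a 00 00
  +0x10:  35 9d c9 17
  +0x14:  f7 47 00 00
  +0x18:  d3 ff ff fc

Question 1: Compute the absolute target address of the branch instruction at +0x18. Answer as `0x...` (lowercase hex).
+0x18: d3 ff ff fc ⇒ word 0xd3fffffc (big)
  op=0xd3fffffc>>24=0xd3 ⇒ bne (J)
  [23:0] imm=16777212 (s24→-4) = $-4
  target = base 0x56e4 + off 0x18 + 4 + imm -4 = 0x56fc

0x56fc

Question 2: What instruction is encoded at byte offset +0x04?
[04] f2 33 00 00 → 0xf2330000
  top 8b → 0xf2 → str [RR]
  [23:20] rd=3 = x3
  [19:16] rs=3 = x3

str x3, x3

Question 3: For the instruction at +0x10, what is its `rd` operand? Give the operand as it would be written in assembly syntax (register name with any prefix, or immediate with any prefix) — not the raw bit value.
@+10  big-endian(35 9d c9 17) = 0x359dc917
  top 8b → 0x35 → andi [RI]
  [23:20] rd=9 = x9
  [19:0] imm=903447 = $903447

x9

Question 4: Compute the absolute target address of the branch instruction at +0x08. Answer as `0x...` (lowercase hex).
0x56fc

off 0x08: read 57 00 00 0c as big → 0x5700000c
  opcode bits[31:24]=0x57: goto/J
  imm@[23:0]=0xc ⇒ $12
  target = base 0x56e4 + off 0x08 + 4 + imm 12 = 0x56fc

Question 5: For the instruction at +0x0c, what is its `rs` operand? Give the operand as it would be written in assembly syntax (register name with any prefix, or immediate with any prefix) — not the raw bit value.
+0x0c: f2 4a 00 00 ⇒ word 0xf24a0000 (big)
  opcode bits[31:24]=0xf2: str/RR
  rd: (w>>20)&0xf=0x4 → x4
  rs: (w>>16)&0xf=0xa → x10

x10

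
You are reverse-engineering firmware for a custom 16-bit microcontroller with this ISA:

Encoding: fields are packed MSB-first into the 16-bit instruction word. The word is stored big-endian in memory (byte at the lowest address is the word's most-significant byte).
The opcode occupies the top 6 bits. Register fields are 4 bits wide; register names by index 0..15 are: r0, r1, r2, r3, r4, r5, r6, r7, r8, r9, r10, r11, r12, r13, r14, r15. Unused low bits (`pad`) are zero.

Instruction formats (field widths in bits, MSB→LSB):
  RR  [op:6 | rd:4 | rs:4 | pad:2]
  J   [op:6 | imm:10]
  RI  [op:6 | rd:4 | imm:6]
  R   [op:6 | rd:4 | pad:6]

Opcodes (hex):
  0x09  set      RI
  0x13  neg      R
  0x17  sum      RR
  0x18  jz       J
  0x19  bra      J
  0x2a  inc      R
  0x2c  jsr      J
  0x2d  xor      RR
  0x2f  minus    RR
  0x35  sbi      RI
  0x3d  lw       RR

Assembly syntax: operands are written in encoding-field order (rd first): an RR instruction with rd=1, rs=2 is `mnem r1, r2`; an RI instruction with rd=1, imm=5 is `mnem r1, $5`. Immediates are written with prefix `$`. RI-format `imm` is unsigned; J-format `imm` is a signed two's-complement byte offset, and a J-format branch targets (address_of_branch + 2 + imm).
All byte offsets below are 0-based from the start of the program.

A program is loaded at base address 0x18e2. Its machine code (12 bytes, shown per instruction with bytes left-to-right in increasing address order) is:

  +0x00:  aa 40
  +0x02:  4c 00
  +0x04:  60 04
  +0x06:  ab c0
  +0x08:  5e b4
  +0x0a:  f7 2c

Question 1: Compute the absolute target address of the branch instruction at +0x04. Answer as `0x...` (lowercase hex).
+0x04: 60 04 ⇒ word 0x6004 (big)
  top 6b → 0x18 → jz [J]
  imm@[9:0]=0x4 ⇒ $4
  target = base 0x18e2 + off 0x04 + 2 + imm 4 = 0x18ec

0x18ec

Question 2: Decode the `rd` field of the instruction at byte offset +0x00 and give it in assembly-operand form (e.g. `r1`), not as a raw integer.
off 0x00: read aa 40 as big → 0xaa40
  op=0xaa40>>10=0x2a ⇒ inc (R)
  rd: (w>>6)&0xf=0x9 → r9

r9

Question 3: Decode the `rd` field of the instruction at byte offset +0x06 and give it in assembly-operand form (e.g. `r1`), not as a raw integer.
@+06  big-endian(ab c0) = 0xabc0
  op=0xabc0>>10=0x2a ⇒ inc (R)
  rd: (w>>6)&0xf=0xf → r15

r15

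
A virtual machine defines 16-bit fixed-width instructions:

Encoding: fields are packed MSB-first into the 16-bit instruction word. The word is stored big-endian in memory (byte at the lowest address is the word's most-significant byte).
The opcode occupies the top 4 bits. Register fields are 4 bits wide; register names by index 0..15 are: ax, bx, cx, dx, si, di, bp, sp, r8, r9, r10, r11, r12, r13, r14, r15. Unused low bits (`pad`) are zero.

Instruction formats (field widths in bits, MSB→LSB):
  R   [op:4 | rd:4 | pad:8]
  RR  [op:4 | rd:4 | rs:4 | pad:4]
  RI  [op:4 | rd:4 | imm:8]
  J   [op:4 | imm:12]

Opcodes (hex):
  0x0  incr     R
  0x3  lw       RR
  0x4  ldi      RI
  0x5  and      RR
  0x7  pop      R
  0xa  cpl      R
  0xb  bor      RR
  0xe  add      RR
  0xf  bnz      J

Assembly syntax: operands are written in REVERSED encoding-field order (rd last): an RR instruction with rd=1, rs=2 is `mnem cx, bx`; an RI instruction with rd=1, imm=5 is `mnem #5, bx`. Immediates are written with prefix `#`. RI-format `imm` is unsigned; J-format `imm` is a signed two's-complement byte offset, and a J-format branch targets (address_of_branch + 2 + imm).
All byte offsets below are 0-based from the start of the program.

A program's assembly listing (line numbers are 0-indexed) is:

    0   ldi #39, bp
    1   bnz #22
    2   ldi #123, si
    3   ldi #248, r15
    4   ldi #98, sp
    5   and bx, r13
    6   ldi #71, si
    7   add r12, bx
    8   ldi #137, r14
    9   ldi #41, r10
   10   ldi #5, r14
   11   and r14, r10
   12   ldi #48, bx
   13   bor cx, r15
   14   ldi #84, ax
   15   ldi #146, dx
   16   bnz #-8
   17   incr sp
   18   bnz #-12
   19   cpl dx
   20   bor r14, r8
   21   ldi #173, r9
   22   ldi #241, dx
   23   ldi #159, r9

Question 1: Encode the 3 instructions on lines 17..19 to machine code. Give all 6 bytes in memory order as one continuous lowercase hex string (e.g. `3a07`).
L17: incr op=0x0:4|rd=7:4|pad=0:8 ⇒ 0x0700 ⇒ big 07 00
L18: bnz op=0xf:4|imm=-12:12 ⇒ 0xfff4 ⇒ big ff f4
L19: cpl op=0xa:4|rd=3:4|pad=0:8 ⇒ 0xa300 ⇒ big a3 00

0700fff4a300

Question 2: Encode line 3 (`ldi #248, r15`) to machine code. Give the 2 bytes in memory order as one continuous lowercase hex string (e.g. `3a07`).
4ff8

3. ldi fields op=0x4:4|rd=15:4|imm=248:8 → word 4ff8h → 4f f8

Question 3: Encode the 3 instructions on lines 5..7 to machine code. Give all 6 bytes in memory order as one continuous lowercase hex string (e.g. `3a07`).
L5: and op=0x5:4|rd=13:4|rs=1:4|pad=0:4 ⇒ 0x5d10 ⇒ big 5d 10
L6: ldi op=0x4:4|rd=4:4|imm=71:8 ⇒ 0x4447 ⇒ big 44 47
L7: add op=0xe:4|rd=1:4|rs=12:4|pad=0:4 ⇒ 0xe1c0 ⇒ big e1 c0

5d104447e1c0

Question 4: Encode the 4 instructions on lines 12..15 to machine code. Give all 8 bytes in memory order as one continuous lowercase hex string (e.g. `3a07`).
4130bf2040544392

line 12 (ldi): pack op=0x4:4|rd=1:4|imm=48:8 = 0x4130; big→ 41 30
line 13 (bor): pack op=0xb:4|rd=15:4|rs=2:4|pad=0:4 = 0xbf20; big→ bf 20
line 14 (ldi): pack op=0x4:4|rd=0:4|imm=84:8 = 0x4054; big→ 40 54
line 15 (ldi): pack op=0x4:4|rd=3:4|imm=146:8 = 0x4392; big→ 43 92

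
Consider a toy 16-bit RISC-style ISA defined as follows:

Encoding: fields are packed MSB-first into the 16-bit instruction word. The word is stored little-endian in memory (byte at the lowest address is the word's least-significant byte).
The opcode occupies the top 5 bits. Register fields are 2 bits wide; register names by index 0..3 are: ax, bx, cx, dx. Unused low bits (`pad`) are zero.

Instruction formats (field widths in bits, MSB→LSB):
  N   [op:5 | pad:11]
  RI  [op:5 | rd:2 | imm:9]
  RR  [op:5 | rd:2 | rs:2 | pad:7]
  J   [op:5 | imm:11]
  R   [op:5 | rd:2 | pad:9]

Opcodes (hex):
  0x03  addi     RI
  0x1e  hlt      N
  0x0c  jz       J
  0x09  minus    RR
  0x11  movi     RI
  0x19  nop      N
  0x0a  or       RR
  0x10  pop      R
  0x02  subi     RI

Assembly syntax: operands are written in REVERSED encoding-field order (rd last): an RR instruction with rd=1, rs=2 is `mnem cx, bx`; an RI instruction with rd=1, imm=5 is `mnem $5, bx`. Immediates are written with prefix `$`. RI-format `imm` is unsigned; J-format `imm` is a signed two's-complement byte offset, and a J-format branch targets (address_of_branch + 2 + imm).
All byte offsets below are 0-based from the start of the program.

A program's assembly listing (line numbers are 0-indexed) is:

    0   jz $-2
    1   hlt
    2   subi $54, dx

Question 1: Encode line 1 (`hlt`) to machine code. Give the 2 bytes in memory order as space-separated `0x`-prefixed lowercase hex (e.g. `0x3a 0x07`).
0x00 0xf0

line 1 (hlt): pack op=0x1e:5|pad=0:11 = 0xf000; little→ 00 f0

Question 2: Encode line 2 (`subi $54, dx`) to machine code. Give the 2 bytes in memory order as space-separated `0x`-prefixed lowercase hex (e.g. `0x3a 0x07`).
line 2 (subi): pack op=0x2:5|rd=3:2|imm=54:9 = 0x1636; little→ 36 16

0x36 0x16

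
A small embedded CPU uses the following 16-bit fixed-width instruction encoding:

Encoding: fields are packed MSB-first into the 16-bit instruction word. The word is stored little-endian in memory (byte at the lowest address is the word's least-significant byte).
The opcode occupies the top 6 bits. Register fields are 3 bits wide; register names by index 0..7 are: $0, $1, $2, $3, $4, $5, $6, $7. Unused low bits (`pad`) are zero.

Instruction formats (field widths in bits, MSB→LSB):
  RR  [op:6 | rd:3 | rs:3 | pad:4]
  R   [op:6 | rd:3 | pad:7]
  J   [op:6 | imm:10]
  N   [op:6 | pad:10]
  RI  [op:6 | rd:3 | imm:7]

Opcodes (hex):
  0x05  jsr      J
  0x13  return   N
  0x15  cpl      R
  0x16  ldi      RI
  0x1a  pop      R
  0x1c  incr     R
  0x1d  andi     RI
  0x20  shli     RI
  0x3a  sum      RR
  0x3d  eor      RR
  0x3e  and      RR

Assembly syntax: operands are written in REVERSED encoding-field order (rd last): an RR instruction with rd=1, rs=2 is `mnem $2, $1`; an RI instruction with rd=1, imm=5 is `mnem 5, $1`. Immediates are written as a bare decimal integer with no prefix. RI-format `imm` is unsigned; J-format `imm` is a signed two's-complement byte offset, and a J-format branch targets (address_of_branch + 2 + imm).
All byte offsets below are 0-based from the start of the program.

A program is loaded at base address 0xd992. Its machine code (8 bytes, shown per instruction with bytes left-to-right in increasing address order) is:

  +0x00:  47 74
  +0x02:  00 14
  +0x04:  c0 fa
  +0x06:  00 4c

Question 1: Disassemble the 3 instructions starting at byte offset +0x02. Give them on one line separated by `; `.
[02] 00 14 → 0x1400
  opcode bits[15:10]=0x5: jsr/J
  imm: (w>>0)&0x3ff=0x0 → 0
[04] c0 fa → 0xfac0
  opcode bits[15:10]=0x3e: and/RR
  rd: (w>>7)&0x7=0x5 → $5
  rs: (w>>4)&0x7=0x4 → $4
[06] 00 4c → 0x4c00
  opcode bits[15:10]=0x13: return/N

jsr 0; and $4, $5; return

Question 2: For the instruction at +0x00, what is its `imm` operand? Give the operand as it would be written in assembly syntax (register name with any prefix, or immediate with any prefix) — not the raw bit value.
+0x00: 47 74 ⇒ word 0x7447 (little)
  top 6b → 0x1d → andi [RI]
  rd: (w>>7)&0x7=0x0 → $0
  imm: (w>>0)&0x7f=0x47 → 71

71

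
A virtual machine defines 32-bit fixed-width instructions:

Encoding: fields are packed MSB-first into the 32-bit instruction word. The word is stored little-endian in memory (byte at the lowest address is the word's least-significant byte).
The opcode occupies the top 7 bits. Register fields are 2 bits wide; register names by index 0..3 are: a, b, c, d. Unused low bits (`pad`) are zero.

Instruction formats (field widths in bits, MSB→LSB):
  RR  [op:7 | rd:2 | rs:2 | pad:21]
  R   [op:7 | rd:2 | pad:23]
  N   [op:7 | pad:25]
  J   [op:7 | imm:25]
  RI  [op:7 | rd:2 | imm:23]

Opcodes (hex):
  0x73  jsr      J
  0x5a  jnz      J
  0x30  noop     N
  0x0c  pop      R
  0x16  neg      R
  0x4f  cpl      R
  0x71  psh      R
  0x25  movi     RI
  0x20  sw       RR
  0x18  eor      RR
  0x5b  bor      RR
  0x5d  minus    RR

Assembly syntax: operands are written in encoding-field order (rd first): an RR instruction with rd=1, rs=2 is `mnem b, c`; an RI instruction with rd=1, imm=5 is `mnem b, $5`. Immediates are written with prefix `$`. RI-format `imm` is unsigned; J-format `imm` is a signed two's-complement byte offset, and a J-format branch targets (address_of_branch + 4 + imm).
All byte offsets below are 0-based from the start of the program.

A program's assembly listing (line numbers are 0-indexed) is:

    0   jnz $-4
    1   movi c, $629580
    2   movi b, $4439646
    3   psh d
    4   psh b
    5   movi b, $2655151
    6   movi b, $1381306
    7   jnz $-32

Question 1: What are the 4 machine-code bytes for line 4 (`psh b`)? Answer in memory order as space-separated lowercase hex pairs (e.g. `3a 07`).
00 00 80 e2

4. psh fields op=0x71:7|rd=1:2|pad=0:23 → word e2800000h → 00 00 80 e2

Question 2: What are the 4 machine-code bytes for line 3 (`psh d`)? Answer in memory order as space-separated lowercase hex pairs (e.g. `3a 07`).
00 00 80 e3

line 3 (psh): pack op=0x71:7|rd=3:2|pad=0:23 = 0xe3800000; little→ 00 00 80 e3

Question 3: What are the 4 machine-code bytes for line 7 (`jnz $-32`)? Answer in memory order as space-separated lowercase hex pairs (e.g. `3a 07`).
e0 ff ff b5

7. jnz fields op=0x5a:7|imm=-32:25 → word b5ffffe0h → e0 ff ff b5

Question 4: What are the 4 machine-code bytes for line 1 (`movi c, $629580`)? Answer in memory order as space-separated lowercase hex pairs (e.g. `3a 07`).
line 1 (movi): pack op=0x25:7|rd=2:2|imm=629580:23 = 0x4b099b4c; little→ 4c 9b 09 4b

4c 9b 09 4b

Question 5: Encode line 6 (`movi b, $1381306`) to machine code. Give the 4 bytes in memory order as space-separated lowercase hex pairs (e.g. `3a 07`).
ba 13 95 4a

6. movi fields op=0x25:7|rd=1:2|imm=1381306:23 → word 4a9513bah → ba 13 95 4a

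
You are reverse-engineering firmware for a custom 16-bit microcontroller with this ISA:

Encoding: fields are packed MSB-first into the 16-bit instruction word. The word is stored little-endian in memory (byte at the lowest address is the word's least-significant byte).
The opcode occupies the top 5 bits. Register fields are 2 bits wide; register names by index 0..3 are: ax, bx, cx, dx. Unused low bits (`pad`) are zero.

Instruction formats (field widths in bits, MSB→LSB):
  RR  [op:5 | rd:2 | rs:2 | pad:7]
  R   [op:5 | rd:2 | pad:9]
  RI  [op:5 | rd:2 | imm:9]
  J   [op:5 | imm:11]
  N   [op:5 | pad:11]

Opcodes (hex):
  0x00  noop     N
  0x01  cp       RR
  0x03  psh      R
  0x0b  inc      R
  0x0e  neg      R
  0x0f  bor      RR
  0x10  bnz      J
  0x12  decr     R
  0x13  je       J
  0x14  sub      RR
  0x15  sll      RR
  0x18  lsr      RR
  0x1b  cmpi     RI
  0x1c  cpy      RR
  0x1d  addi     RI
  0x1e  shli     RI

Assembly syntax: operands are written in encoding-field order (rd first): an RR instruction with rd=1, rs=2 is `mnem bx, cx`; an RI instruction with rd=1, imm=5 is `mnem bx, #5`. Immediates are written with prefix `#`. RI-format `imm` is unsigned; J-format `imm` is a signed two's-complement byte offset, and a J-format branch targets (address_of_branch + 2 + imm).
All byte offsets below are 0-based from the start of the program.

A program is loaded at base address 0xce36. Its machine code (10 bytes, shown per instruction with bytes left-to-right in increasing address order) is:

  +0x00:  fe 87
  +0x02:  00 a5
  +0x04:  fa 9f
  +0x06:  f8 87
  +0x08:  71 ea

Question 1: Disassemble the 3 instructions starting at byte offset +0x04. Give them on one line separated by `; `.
je #-6; bnz #-8; addi bx, #113

@+04  little-endian(fa 9f) = 0x9ffa
  top 5b → 0x13 → je [J]
  imm@[10:0]=0x7fa (s11→-6) ⇒ #-6
@+06  little-endian(f8 87) = 0x87f8
  top 5b → 0x10 → bnz [J]
  imm@[10:0]=0x7f8 (s11→-8) ⇒ #-8
@+08  little-endian(71 ea) = 0xea71
  top 5b → 0x1d → addi [RI]
  rd@[10:9]=0x1 ⇒ bx
  imm@[8:0]=0x71 ⇒ #113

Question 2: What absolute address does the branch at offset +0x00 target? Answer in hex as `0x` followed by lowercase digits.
0xce36

off 0x00: read fe 87 as little → 0x87fe
  op=0x87fe>>11=0x10 ⇒ bnz (J)
  imm@[10:0]=0x7fe (s11→-2) ⇒ #-2
  target = base 0xce36 + off 0x00 + 2 + imm -2 = 0xce36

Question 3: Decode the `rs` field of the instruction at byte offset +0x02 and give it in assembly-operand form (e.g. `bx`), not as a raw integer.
cx

@+02  little-endian(00 a5) = 0xa500
  op=0xa500>>11=0x14 ⇒ sub (RR)
  [10:9] rd=2 = cx
  [8:7] rs=2 = cx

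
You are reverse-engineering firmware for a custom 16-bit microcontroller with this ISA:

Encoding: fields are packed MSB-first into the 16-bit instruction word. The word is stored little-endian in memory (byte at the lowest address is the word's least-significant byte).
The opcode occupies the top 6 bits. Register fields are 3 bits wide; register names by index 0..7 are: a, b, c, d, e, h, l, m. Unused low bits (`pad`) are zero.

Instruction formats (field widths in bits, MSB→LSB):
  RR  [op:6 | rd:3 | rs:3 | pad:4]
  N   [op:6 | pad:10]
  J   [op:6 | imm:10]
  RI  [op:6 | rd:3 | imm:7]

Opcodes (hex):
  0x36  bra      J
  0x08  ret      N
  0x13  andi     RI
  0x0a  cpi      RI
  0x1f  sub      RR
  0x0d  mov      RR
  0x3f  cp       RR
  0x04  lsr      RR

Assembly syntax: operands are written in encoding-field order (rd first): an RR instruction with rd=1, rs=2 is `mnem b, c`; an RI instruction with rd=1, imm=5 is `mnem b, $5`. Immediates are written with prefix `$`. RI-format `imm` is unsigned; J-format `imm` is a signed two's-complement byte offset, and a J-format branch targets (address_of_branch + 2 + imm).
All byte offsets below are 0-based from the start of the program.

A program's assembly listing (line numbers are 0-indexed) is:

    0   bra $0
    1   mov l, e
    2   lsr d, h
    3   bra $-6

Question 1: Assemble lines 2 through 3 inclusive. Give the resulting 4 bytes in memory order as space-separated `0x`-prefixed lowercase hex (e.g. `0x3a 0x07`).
0xd0 0x11 0xfa 0xdb

L2: lsr op=0x4:6|rd=3:3|rs=5:3|pad=0:4 ⇒ 0x11d0 ⇒ little d0 11
L3: bra op=0x36:6|imm=-6:10 ⇒ 0xdbfa ⇒ little fa db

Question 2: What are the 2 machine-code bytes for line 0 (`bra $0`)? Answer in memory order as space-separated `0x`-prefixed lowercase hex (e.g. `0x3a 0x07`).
0. bra fields op=0x36:6|imm=0:10 → word d800h → 00 d8

0x00 0xd8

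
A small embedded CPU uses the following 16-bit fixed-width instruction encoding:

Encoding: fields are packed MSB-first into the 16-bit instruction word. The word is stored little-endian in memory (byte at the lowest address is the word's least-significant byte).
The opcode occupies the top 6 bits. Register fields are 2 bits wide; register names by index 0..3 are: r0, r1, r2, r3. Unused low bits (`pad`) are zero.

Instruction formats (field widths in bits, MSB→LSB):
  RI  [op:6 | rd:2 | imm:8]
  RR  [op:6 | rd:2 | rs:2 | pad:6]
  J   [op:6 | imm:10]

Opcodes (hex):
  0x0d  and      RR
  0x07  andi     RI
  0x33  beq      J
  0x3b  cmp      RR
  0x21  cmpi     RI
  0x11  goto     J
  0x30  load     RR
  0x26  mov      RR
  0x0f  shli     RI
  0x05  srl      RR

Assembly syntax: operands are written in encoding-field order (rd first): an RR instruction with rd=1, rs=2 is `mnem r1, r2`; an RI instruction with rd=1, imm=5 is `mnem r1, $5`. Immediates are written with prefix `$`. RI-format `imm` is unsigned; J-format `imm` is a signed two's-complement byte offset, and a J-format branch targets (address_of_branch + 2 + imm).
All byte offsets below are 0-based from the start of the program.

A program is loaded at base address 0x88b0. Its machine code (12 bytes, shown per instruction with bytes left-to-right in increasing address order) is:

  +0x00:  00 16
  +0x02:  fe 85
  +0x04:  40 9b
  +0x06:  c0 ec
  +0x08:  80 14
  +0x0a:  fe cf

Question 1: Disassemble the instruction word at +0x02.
cmpi r1, $254

+0x02: fe 85 ⇒ word 0x85fe (little)
  top 6b → 0x21 → cmpi [RI]
  rd@[9:8]=0x1 ⇒ r1
  imm@[7:0]=0xfe ⇒ $254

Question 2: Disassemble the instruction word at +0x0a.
+0x0a: fe cf ⇒ word 0xcffe (little)
  op=0xcffe>>10=0x33 ⇒ beq (J)
  imm@[9:0]=0x3fe (s10→-2) ⇒ $-2

beq $-2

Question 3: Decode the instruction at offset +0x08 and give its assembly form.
+0x08: 80 14 ⇒ word 0x1480 (little)
  opcode bits[15:10]=0x5: srl/RR
  rd@[9:8]=0x0 ⇒ r0
  rs@[7:6]=0x2 ⇒ r2

srl r0, r2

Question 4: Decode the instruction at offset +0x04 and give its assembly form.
mov r3, r1

@+04  little-endian(40 9b) = 0x9b40
  op=0x9b40>>10=0x26 ⇒ mov (RR)
  [9:8] rd=3 = r3
  [7:6] rs=1 = r1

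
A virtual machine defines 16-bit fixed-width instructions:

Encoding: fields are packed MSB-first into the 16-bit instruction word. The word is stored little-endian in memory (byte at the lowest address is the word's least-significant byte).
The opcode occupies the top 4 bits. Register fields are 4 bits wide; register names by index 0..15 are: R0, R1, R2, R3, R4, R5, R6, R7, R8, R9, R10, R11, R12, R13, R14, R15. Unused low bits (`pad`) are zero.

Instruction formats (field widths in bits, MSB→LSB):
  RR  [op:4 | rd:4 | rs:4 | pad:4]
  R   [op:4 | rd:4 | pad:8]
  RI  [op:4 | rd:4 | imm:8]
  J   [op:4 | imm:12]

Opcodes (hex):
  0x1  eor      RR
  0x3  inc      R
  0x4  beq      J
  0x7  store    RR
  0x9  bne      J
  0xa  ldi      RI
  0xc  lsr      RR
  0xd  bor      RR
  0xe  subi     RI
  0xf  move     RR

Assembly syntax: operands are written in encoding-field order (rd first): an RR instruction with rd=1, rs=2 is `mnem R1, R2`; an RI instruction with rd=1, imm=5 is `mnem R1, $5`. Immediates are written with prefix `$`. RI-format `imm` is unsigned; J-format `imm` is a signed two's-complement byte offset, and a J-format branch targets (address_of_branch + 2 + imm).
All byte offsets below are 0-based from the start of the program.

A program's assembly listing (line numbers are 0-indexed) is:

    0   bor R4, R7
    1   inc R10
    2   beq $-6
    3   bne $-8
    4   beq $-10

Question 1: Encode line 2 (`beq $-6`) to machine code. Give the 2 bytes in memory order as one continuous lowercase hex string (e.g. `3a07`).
line 2 (beq): pack op=0x4:4|imm=-6:12 = 0x4ffa; little→ fa 4f

fa4f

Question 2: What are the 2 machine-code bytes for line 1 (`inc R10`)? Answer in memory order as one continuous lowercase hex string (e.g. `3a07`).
003a

L1: inc op=0x3:4|rd=10:4|pad=0:8 ⇒ 0x3a00 ⇒ little 00 3a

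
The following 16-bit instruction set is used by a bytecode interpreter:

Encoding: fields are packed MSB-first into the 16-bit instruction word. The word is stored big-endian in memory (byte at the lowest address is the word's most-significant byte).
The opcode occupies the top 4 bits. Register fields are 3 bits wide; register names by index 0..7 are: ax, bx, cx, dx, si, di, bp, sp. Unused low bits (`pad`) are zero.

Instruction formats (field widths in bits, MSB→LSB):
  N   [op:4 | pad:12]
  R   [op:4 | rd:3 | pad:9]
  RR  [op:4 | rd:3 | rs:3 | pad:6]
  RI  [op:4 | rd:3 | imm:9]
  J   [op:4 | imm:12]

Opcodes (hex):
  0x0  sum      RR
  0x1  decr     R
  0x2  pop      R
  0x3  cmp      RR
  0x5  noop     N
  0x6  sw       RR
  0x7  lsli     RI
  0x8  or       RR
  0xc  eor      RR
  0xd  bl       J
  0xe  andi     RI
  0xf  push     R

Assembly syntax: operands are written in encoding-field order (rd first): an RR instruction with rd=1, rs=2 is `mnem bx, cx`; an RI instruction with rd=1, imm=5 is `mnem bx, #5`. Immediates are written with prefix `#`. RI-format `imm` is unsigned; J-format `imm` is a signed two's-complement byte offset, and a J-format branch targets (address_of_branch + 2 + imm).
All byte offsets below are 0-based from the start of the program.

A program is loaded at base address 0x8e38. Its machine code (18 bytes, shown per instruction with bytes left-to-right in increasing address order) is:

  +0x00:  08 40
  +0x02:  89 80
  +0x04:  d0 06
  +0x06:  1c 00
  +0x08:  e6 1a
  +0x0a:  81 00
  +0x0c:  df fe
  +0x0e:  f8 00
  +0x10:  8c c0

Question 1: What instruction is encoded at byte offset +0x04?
bl #6

@+04  big-endian(d0 06) = 0xd006
  op=0xd006>>12=0xd ⇒ bl (J)
  imm@[11:0]=0x6 ⇒ #6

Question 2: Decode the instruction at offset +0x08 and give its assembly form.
@+08  big-endian(e6 1a) = 0xe61a
  top 4b → 0xe → andi [RI]
  rd: (w>>9)&0x7=0x3 → dx
  imm: (w>>0)&0x1ff=0x1a → #26

andi dx, #26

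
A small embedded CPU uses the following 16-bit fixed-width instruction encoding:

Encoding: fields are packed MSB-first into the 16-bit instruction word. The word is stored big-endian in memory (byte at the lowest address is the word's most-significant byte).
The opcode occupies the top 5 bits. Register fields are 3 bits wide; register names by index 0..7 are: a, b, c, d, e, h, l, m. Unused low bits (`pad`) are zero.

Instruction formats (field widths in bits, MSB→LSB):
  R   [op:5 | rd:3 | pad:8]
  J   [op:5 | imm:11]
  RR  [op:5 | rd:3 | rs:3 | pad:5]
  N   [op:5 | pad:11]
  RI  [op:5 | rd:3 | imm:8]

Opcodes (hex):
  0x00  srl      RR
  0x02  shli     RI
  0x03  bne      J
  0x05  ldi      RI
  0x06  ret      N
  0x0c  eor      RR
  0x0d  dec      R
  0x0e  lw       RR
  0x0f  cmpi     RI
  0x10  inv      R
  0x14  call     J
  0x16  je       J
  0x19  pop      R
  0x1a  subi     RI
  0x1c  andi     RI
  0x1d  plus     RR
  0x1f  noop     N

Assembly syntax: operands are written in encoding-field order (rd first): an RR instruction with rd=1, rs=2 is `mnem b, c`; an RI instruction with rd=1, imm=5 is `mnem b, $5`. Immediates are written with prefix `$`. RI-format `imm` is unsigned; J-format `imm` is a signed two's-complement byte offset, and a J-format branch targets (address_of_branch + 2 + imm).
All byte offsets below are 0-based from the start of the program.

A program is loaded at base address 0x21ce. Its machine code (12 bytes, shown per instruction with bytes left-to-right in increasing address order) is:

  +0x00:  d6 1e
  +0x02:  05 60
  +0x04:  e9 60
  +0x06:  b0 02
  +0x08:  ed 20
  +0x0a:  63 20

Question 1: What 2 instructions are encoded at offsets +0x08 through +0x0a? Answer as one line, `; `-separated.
off 0x08: read ed 20 as big → 0xed20
  top 5b → 0x1d → plus [RR]
  rd: (w>>8)&0x7=0x5 → h
  rs: (w>>5)&0x7=0x1 → b
off 0x0a: read 63 20 as big → 0x6320
  top 5b → 0xc → eor [RR]
  rd: (w>>8)&0x7=0x3 → d
  rs: (w>>5)&0x7=0x1 → b

plus h, b; eor d, b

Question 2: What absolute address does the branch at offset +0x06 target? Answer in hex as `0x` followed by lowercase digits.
0x21d8

+0x06: b0 02 ⇒ word 0xb002 (big)
  opcode bits[15:11]=0x16: je/J
  imm@[10:0]=0x2 ⇒ $2
  target = base 0x21ce + off 0x06 + 2 + imm 2 = 0x21d8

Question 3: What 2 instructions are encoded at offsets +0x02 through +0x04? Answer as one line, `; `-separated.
srl h, d; plus b, d

@+02  big-endian(05 60) = 0x0560
  top 5b → 0x0 → srl [RR]
  rd@[10:8]=0x5 ⇒ h
  rs@[7:5]=0x3 ⇒ d
@+04  big-endian(e9 60) = 0xe960
  top 5b → 0x1d → plus [RR]
  rd@[10:8]=0x1 ⇒ b
  rs@[7:5]=0x3 ⇒ d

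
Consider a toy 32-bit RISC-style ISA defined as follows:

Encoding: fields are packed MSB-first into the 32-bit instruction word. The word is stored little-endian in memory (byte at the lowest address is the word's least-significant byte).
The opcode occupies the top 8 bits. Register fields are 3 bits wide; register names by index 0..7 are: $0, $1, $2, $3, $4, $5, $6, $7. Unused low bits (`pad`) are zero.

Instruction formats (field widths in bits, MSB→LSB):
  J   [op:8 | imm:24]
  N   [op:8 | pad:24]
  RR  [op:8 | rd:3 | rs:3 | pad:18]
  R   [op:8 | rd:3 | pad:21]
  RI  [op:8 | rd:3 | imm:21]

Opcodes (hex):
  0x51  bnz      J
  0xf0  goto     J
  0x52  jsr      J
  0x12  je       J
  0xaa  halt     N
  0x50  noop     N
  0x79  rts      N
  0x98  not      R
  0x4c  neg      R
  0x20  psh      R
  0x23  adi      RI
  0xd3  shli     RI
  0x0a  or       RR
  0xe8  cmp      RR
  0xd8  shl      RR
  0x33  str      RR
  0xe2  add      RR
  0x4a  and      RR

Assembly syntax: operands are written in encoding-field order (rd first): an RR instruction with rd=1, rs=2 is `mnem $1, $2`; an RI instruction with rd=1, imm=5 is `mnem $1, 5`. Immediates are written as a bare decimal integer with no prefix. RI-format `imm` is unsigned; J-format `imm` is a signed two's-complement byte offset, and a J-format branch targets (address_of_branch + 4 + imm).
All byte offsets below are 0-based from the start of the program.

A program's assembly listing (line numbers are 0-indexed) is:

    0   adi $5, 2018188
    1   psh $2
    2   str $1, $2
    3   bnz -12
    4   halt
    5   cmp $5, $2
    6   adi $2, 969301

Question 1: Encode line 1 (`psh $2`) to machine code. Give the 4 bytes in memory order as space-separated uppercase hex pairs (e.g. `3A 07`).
00 00 40 20

line 1 (psh): pack op=0x20:8|rd=2:3|pad=0:21 = 0x20400000; little→ 00 00 40 20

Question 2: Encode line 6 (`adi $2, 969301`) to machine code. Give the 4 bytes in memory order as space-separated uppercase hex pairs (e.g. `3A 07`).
line 6 (adi): pack op=0x23:8|rd=2:3|imm=969301:21 = 0x234eca55; little→ 55 ca 4e 23

55 CA 4E 23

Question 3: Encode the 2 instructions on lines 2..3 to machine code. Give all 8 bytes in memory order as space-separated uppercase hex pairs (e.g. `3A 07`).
00 00 28 33 F4 FF FF 51

2. str fields op=0x33:8|rd=1:3|rs=2:3|pad=0:18 → word 33280000h → 00 00 28 33
3. bnz fields op=0x51:8|imm=-12:24 → word 51fffff4h → f4 ff ff 51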